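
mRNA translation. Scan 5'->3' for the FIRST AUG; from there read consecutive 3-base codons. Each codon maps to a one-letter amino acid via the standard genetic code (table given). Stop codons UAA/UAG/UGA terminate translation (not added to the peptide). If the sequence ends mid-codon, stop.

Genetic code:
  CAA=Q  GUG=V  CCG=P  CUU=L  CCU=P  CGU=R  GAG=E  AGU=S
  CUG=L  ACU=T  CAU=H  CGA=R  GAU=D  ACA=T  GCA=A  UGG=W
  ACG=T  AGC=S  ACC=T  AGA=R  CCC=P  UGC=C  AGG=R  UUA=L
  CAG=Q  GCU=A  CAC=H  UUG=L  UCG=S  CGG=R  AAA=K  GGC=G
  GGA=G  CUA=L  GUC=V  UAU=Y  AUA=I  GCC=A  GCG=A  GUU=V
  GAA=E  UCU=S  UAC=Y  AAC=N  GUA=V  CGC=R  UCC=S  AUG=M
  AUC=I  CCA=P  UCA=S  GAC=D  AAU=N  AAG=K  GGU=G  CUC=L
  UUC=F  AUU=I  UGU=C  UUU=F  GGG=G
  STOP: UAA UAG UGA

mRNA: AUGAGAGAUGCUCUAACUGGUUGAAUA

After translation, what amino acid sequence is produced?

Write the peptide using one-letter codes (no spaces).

Answer: MRDALTG

Derivation:
start AUG at pos 0
pos 0: AUG -> M; peptide=M
pos 3: AGA -> R; peptide=MR
pos 6: GAU -> D; peptide=MRD
pos 9: GCU -> A; peptide=MRDA
pos 12: CUA -> L; peptide=MRDAL
pos 15: ACU -> T; peptide=MRDALT
pos 18: GGU -> G; peptide=MRDALTG
pos 21: UGA -> STOP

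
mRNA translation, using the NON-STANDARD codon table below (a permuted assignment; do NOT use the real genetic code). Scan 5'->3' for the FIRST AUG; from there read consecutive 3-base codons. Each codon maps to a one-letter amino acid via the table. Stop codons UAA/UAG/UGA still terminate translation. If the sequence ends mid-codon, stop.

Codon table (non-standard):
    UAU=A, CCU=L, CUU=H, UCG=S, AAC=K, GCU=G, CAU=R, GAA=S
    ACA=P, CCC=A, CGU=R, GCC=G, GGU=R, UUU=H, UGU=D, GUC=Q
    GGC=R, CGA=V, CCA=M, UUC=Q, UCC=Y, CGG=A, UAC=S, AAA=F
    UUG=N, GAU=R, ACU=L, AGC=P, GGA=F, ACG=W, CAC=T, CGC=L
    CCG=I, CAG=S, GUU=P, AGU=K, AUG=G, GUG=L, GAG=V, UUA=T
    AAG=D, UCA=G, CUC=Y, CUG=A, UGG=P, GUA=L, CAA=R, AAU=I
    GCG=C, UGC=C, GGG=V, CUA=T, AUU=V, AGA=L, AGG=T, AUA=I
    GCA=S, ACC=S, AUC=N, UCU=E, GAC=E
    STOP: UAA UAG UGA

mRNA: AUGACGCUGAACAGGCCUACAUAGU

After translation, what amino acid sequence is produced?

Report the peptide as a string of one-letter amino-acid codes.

Answer: GWAKTLP

Derivation:
start AUG at pos 0
pos 0: AUG -> G; peptide=G
pos 3: ACG -> W; peptide=GW
pos 6: CUG -> A; peptide=GWA
pos 9: AAC -> K; peptide=GWAK
pos 12: AGG -> T; peptide=GWAKT
pos 15: CCU -> L; peptide=GWAKTL
pos 18: ACA -> P; peptide=GWAKTLP
pos 21: UAG -> STOP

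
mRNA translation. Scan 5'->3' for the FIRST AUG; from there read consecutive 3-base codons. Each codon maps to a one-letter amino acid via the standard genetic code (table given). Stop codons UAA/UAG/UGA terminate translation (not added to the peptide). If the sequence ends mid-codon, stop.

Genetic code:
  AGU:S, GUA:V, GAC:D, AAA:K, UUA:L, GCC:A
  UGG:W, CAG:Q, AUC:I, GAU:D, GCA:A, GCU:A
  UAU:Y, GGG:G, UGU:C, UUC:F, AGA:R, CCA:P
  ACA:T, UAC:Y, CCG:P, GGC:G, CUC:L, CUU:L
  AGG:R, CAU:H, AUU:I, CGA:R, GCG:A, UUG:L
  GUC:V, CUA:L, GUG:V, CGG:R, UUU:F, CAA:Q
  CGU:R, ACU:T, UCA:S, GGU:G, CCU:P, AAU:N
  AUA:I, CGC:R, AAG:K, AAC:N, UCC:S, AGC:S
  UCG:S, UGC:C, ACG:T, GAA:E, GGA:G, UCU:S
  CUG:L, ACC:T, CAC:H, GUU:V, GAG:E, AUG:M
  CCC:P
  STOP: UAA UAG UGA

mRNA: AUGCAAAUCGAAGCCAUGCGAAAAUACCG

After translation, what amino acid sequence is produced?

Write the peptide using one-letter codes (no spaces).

Answer: MQIEAMRKY

Derivation:
start AUG at pos 0
pos 0: AUG -> M; peptide=M
pos 3: CAA -> Q; peptide=MQ
pos 6: AUC -> I; peptide=MQI
pos 9: GAA -> E; peptide=MQIE
pos 12: GCC -> A; peptide=MQIEA
pos 15: AUG -> M; peptide=MQIEAM
pos 18: CGA -> R; peptide=MQIEAMR
pos 21: AAA -> K; peptide=MQIEAMRK
pos 24: UAC -> Y; peptide=MQIEAMRKY
pos 27: only 2 nt remain (<3), stop (end of mRNA)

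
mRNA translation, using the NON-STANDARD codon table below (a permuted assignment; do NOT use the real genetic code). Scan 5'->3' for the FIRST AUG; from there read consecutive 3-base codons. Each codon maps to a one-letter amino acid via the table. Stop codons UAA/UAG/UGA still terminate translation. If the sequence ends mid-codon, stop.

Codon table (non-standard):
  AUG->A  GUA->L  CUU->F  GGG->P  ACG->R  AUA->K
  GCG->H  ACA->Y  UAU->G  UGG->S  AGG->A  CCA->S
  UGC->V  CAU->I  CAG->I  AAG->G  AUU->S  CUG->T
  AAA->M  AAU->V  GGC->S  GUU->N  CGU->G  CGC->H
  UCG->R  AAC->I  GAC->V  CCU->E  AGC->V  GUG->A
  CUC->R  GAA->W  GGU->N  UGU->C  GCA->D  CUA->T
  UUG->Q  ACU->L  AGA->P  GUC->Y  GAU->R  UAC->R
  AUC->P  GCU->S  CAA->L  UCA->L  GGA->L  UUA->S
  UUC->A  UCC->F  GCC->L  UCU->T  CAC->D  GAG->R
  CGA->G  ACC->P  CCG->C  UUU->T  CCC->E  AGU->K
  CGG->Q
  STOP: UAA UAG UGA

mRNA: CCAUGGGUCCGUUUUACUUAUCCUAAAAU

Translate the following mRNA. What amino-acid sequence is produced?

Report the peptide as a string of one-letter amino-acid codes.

start AUG at pos 2
pos 2: AUG -> A; peptide=A
pos 5: GGU -> N; peptide=AN
pos 8: CCG -> C; peptide=ANC
pos 11: UUU -> T; peptide=ANCT
pos 14: UAC -> R; peptide=ANCTR
pos 17: UUA -> S; peptide=ANCTRS
pos 20: UCC -> F; peptide=ANCTRSF
pos 23: UAA -> STOP

Answer: ANCTRSF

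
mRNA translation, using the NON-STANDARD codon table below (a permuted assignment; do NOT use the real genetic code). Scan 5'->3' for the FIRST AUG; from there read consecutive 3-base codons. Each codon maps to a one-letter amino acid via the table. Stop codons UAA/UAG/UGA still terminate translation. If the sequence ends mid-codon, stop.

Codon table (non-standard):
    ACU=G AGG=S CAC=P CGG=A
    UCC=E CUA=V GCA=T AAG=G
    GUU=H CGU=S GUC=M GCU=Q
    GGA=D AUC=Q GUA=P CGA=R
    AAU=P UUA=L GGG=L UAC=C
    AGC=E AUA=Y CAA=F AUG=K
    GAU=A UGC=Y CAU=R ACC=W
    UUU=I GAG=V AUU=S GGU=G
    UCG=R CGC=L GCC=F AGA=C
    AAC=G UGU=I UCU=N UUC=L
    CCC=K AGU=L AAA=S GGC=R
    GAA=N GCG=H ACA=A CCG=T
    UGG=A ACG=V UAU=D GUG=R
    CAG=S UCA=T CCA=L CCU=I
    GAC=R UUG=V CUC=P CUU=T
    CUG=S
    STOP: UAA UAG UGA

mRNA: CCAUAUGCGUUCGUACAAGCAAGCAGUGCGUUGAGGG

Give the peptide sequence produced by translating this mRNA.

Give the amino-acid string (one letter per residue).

Answer: KSRCGFTRS

Derivation:
start AUG at pos 4
pos 4: AUG -> K; peptide=K
pos 7: CGU -> S; peptide=KS
pos 10: UCG -> R; peptide=KSR
pos 13: UAC -> C; peptide=KSRC
pos 16: AAG -> G; peptide=KSRCG
pos 19: CAA -> F; peptide=KSRCGF
pos 22: GCA -> T; peptide=KSRCGFT
pos 25: GUG -> R; peptide=KSRCGFTR
pos 28: CGU -> S; peptide=KSRCGFTRS
pos 31: UGA -> STOP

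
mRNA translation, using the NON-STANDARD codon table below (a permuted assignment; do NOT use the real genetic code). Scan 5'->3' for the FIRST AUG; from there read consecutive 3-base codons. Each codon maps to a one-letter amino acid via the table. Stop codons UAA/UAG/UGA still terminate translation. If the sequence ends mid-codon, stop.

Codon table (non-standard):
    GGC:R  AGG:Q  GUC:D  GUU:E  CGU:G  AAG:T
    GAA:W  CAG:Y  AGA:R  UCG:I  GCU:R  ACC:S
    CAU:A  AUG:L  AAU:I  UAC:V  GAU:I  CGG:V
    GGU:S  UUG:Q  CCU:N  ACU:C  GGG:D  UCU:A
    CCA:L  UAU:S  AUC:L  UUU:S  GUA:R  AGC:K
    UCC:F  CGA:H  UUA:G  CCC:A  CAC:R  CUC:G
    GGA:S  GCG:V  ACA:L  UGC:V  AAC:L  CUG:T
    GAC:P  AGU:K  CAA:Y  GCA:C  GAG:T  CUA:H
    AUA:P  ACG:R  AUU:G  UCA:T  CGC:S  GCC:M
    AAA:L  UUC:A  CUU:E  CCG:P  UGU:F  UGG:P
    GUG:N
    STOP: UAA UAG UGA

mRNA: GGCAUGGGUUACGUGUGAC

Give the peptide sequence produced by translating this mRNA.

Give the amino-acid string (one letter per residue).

Answer: LSVN

Derivation:
start AUG at pos 3
pos 3: AUG -> L; peptide=L
pos 6: GGU -> S; peptide=LS
pos 9: UAC -> V; peptide=LSV
pos 12: GUG -> N; peptide=LSVN
pos 15: UGA -> STOP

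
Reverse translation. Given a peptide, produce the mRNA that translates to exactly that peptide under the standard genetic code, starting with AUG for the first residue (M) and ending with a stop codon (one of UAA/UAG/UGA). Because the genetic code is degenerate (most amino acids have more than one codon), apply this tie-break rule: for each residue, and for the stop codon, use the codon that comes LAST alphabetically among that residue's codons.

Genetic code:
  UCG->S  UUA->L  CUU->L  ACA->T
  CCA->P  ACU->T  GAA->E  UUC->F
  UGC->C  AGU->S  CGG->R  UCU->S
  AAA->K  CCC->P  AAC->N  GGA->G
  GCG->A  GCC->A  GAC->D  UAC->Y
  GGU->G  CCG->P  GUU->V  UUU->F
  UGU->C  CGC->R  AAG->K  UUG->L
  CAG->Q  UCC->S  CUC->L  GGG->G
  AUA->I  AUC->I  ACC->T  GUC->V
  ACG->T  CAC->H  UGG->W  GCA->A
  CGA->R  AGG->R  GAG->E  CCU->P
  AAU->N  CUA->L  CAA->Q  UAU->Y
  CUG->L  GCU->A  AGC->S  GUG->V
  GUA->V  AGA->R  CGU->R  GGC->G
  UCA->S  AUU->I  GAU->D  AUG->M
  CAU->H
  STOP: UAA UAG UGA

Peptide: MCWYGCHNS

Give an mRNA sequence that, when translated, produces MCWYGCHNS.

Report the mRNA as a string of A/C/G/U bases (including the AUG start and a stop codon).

Answer: mRNA: AUGUGUUGGUAUGGUUGUCAUAAUUCUUGA

Derivation:
residue 1: M -> AUG (start codon)
residue 2: C codons sorted = UGC,UGU -> pick last = UGU
residue 3: W -> UGG (only codon)
residue 4: Y codons sorted = UAC,UAU -> pick last = UAU
residue 5: G codons sorted = GGA,GGC,GGG,GGU -> pick last = GGU
residue 6: C codons sorted = UGC,UGU -> pick last = UGU
residue 7: H codons sorted = CAC,CAU -> pick last = CAU
residue 8: N codons sorted = AAC,AAU -> pick last = AAU
residue 9: S codons sorted = AGC,AGU,UCA,UCC,UCG,UCU -> pick last = UCU
terminator: stop codons sorted = UAA,UAG,UGA -> pick last = UGA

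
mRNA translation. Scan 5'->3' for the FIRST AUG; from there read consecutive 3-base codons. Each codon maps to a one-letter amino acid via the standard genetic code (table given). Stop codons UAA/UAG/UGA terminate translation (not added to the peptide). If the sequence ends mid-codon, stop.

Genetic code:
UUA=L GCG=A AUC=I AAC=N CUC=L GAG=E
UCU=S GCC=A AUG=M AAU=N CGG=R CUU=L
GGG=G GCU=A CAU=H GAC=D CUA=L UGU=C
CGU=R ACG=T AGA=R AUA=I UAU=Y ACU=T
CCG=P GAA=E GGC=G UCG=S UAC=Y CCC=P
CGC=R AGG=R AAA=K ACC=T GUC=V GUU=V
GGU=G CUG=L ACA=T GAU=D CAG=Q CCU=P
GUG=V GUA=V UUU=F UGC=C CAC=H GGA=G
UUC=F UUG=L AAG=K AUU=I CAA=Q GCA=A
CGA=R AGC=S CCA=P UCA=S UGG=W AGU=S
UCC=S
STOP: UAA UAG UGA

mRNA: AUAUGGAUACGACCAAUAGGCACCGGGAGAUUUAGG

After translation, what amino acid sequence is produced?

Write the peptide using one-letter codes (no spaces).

Answer: MDTTNRHREI

Derivation:
start AUG at pos 2
pos 2: AUG -> M; peptide=M
pos 5: GAU -> D; peptide=MD
pos 8: ACG -> T; peptide=MDT
pos 11: ACC -> T; peptide=MDTT
pos 14: AAU -> N; peptide=MDTTN
pos 17: AGG -> R; peptide=MDTTNR
pos 20: CAC -> H; peptide=MDTTNRH
pos 23: CGG -> R; peptide=MDTTNRHR
pos 26: GAG -> E; peptide=MDTTNRHRE
pos 29: AUU -> I; peptide=MDTTNRHREI
pos 32: UAG -> STOP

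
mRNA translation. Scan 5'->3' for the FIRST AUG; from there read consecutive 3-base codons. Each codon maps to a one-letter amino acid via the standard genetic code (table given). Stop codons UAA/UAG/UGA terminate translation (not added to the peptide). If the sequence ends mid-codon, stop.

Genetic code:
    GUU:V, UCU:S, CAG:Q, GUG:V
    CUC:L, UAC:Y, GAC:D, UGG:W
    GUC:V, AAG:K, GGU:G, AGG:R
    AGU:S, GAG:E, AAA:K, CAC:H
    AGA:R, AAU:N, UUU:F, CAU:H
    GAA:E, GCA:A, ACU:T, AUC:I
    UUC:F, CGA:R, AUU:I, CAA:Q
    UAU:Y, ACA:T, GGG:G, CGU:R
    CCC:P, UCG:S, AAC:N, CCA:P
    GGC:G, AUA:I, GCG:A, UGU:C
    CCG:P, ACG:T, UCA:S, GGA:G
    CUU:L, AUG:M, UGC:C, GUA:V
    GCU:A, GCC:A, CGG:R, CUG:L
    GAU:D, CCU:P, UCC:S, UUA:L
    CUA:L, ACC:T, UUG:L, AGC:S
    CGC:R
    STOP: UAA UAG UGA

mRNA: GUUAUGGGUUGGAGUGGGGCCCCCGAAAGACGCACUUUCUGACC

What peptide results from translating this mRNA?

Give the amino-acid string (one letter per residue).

start AUG at pos 3
pos 3: AUG -> M; peptide=M
pos 6: GGU -> G; peptide=MG
pos 9: UGG -> W; peptide=MGW
pos 12: AGU -> S; peptide=MGWS
pos 15: GGG -> G; peptide=MGWSG
pos 18: GCC -> A; peptide=MGWSGA
pos 21: CCC -> P; peptide=MGWSGAP
pos 24: GAA -> E; peptide=MGWSGAPE
pos 27: AGA -> R; peptide=MGWSGAPER
pos 30: CGC -> R; peptide=MGWSGAPERR
pos 33: ACU -> T; peptide=MGWSGAPERRT
pos 36: UUC -> F; peptide=MGWSGAPERRTF
pos 39: UGA -> STOP

Answer: MGWSGAPERRTF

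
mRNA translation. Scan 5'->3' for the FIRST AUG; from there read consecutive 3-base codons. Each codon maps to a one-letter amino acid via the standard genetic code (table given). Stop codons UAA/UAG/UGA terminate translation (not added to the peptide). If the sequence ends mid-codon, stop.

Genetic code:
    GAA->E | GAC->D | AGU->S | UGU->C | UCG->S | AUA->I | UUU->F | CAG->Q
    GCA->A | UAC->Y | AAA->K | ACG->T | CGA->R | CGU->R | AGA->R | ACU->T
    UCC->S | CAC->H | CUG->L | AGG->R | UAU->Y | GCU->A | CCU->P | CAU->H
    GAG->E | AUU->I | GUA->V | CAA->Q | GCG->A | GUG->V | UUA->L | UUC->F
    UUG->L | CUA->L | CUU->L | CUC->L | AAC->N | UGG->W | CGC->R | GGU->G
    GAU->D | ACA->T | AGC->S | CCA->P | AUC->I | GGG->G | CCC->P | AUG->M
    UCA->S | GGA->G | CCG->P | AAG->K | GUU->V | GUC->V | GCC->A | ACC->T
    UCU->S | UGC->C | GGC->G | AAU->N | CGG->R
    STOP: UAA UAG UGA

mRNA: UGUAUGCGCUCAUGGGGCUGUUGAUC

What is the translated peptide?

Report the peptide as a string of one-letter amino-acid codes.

start AUG at pos 3
pos 3: AUG -> M; peptide=M
pos 6: CGC -> R; peptide=MR
pos 9: UCA -> S; peptide=MRS
pos 12: UGG -> W; peptide=MRSW
pos 15: GGC -> G; peptide=MRSWG
pos 18: UGU -> C; peptide=MRSWGC
pos 21: UGA -> STOP

Answer: MRSWGC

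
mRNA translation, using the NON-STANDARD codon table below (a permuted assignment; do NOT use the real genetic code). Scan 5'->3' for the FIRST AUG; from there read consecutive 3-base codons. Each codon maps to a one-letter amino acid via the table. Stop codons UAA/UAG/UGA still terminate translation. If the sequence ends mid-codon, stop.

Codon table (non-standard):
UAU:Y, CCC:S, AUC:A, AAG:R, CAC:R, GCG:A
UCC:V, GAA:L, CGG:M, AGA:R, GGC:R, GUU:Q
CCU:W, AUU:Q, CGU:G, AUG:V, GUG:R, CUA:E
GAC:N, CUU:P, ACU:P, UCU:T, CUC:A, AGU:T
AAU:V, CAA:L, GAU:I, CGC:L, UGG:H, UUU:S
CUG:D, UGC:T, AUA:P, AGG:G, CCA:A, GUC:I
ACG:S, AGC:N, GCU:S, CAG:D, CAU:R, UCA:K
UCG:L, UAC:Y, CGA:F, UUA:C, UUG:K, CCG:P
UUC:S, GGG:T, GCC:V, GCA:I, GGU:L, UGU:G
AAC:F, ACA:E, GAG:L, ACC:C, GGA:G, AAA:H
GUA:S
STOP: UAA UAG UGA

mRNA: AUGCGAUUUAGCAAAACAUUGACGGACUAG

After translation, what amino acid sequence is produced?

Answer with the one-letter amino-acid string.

Answer: VFSNHEKSN

Derivation:
start AUG at pos 0
pos 0: AUG -> V; peptide=V
pos 3: CGA -> F; peptide=VF
pos 6: UUU -> S; peptide=VFS
pos 9: AGC -> N; peptide=VFSN
pos 12: AAA -> H; peptide=VFSNH
pos 15: ACA -> E; peptide=VFSNHE
pos 18: UUG -> K; peptide=VFSNHEK
pos 21: ACG -> S; peptide=VFSNHEKS
pos 24: GAC -> N; peptide=VFSNHEKSN
pos 27: UAG -> STOP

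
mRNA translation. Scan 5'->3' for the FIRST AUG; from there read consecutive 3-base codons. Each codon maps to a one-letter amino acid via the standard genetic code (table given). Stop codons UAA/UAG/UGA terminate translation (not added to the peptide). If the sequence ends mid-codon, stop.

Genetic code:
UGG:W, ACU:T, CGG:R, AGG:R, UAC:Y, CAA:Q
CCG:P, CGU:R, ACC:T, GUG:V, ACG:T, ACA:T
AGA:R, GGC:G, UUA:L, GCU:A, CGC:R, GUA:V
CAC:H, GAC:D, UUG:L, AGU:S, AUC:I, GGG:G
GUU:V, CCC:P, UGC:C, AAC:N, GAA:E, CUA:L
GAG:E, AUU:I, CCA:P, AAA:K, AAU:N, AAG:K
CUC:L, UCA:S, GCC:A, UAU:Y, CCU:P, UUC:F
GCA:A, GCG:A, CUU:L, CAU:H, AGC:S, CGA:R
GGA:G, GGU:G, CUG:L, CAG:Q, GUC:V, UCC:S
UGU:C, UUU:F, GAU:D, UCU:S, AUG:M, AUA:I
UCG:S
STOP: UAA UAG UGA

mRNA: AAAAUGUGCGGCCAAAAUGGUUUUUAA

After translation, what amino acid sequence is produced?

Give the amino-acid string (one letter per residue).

start AUG at pos 3
pos 3: AUG -> M; peptide=M
pos 6: UGC -> C; peptide=MC
pos 9: GGC -> G; peptide=MCG
pos 12: CAA -> Q; peptide=MCGQ
pos 15: AAU -> N; peptide=MCGQN
pos 18: GGU -> G; peptide=MCGQNG
pos 21: UUU -> F; peptide=MCGQNGF
pos 24: UAA -> STOP

Answer: MCGQNGF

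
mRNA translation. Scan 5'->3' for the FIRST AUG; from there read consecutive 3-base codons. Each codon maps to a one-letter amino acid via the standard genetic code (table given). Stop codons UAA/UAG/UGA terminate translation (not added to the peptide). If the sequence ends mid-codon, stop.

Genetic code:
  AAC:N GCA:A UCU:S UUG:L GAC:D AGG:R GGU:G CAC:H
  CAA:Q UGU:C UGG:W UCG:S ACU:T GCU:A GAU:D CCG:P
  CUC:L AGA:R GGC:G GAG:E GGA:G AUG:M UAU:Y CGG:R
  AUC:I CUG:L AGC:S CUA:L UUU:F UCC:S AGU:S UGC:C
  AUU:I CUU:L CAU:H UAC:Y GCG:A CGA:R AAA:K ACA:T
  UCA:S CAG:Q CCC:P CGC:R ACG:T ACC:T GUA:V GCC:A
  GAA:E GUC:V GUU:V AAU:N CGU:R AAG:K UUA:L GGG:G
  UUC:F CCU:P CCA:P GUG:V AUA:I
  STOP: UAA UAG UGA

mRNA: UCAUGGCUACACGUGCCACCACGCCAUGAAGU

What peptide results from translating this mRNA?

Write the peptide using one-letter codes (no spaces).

Answer: MATRATTP

Derivation:
start AUG at pos 2
pos 2: AUG -> M; peptide=M
pos 5: GCU -> A; peptide=MA
pos 8: ACA -> T; peptide=MAT
pos 11: CGU -> R; peptide=MATR
pos 14: GCC -> A; peptide=MATRA
pos 17: ACC -> T; peptide=MATRAT
pos 20: ACG -> T; peptide=MATRATT
pos 23: CCA -> P; peptide=MATRATTP
pos 26: UGA -> STOP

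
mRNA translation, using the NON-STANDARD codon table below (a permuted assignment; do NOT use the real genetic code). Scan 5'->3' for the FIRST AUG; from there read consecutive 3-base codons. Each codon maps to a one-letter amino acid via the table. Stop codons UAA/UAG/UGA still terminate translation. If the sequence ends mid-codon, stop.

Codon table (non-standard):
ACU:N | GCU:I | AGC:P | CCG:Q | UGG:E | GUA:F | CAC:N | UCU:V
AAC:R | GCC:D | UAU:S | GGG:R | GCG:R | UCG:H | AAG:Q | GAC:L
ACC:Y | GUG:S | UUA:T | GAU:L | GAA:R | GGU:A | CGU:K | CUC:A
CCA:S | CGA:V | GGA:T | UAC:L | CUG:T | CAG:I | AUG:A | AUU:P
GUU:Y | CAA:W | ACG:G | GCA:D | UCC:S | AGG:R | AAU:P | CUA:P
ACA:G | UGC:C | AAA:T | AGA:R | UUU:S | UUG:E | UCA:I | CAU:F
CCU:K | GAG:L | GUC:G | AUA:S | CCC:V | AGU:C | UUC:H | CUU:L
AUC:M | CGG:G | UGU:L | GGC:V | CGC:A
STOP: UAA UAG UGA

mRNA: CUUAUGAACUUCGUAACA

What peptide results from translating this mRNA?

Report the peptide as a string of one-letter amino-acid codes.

Answer: ARHFG

Derivation:
start AUG at pos 3
pos 3: AUG -> A; peptide=A
pos 6: AAC -> R; peptide=AR
pos 9: UUC -> H; peptide=ARH
pos 12: GUA -> F; peptide=ARHF
pos 15: ACA -> G; peptide=ARHFG
pos 18: only 0 nt remain (<3), stop (end of mRNA)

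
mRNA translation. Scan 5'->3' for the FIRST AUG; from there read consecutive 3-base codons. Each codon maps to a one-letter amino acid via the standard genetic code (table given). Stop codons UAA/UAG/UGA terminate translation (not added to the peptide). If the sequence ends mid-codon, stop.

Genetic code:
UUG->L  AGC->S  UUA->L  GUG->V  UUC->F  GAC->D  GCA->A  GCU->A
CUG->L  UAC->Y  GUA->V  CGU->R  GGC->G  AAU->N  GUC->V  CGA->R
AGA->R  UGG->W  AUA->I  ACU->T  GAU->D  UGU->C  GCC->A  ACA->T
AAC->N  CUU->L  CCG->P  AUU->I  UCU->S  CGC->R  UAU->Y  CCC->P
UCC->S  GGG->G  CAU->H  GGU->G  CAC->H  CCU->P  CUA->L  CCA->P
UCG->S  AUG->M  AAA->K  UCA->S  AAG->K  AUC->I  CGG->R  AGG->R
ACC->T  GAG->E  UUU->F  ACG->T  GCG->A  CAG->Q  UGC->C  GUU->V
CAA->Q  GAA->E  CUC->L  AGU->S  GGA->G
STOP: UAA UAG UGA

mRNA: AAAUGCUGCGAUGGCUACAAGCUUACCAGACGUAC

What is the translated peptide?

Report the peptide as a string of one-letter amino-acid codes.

Answer: MLRWLQAYQTY

Derivation:
start AUG at pos 2
pos 2: AUG -> M; peptide=M
pos 5: CUG -> L; peptide=ML
pos 8: CGA -> R; peptide=MLR
pos 11: UGG -> W; peptide=MLRW
pos 14: CUA -> L; peptide=MLRWL
pos 17: CAA -> Q; peptide=MLRWLQ
pos 20: GCU -> A; peptide=MLRWLQA
pos 23: UAC -> Y; peptide=MLRWLQAY
pos 26: CAG -> Q; peptide=MLRWLQAYQ
pos 29: ACG -> T; peptide=MLRWLQAYQT
pos 32: UAC -> Y; peptide=MLRWLQAYQTY
pos 35: only 0 nt remain (<3), stop (end of mRNA)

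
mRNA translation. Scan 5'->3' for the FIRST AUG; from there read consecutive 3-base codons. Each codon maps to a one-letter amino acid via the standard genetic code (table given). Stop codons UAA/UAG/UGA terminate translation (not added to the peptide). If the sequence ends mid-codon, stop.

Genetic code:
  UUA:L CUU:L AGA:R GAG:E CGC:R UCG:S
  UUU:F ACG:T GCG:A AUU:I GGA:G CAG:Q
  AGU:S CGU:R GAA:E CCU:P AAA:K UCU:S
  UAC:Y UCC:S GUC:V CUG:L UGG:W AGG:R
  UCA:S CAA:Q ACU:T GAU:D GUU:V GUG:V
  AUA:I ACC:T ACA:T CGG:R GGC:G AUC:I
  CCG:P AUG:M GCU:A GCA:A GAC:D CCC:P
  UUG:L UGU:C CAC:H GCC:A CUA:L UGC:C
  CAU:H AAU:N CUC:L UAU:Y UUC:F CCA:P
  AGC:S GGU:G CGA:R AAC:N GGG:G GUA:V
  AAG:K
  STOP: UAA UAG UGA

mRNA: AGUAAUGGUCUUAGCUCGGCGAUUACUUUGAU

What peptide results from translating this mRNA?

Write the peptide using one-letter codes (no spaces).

start AUG at pos 4
pos 4: AUG -> M; peptide=M
pos 7: GUC -> V; peptide=MV
pos 10: UUA -> L; peptide=MVL
pos 13: GCU -> A; peptide=MVLA
pos 16: CGG -> R; peptide=MVLAR
pos 19: CGA -> R; peptide=MVLARR
pos 22: UUA -> L; peptide=MVLARRL
pos 25: CUU -> L; peptide=MVLARRLL
pos 28: UGA -> STOP

Answer: MVLARRLL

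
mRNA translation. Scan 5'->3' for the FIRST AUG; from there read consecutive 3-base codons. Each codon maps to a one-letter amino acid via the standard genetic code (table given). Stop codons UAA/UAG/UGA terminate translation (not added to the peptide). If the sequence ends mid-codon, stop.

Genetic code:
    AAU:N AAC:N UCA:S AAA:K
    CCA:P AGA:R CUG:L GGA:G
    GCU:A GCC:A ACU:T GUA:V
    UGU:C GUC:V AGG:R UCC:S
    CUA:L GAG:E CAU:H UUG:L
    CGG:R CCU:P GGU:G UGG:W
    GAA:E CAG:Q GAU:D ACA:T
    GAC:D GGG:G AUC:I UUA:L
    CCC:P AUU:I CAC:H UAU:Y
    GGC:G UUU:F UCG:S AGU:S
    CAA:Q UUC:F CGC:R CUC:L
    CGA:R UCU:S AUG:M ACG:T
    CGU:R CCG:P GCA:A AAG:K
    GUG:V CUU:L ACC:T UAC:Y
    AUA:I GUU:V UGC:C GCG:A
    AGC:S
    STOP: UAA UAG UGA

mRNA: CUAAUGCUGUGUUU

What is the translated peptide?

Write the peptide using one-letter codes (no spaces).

start AUG at pos 3
pos 3: AUG -> M; peptide=M
pos 6: CUG -> L; peptide=ML
pos 9: UGU -> C; peptide=MLC
pos 12: only 2 nt remain (<3), stop (end of mRNA)

Answer: MLC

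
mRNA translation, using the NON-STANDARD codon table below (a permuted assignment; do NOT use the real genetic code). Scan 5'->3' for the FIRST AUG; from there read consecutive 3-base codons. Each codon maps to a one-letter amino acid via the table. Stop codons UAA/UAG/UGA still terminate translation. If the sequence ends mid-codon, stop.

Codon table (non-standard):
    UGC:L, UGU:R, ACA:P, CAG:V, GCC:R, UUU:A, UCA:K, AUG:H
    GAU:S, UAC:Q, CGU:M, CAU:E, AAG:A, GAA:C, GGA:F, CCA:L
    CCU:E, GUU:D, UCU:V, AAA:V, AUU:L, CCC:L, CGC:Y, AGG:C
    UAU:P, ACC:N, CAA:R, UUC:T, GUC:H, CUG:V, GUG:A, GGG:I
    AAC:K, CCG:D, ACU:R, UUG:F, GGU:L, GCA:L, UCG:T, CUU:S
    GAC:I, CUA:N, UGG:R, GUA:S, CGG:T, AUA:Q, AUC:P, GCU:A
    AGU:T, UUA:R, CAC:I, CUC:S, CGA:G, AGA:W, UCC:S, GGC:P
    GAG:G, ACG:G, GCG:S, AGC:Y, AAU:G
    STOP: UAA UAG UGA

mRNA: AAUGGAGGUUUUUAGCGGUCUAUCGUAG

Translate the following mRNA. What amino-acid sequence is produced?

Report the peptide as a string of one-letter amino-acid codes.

start AUG at pos 1
pos 1: AUG -> H; peptide=H
pos 4: GAG -> G; peptide=HG
pos 7: GUU -> D; peptide=HGD
pos 10: UUU -> A; peptide=HGDA
pos 13: AGC -> Y; peptide=HGDAY
pos 16: GGU -> L; peptide=HGDAYL
pos 19: CUA -> N; peptide=HGDAYLN
pos 22: UCG -> T; peptide=HGDAYLNT
pos 25: UAG -> STOP

Answer: HGDAYLNT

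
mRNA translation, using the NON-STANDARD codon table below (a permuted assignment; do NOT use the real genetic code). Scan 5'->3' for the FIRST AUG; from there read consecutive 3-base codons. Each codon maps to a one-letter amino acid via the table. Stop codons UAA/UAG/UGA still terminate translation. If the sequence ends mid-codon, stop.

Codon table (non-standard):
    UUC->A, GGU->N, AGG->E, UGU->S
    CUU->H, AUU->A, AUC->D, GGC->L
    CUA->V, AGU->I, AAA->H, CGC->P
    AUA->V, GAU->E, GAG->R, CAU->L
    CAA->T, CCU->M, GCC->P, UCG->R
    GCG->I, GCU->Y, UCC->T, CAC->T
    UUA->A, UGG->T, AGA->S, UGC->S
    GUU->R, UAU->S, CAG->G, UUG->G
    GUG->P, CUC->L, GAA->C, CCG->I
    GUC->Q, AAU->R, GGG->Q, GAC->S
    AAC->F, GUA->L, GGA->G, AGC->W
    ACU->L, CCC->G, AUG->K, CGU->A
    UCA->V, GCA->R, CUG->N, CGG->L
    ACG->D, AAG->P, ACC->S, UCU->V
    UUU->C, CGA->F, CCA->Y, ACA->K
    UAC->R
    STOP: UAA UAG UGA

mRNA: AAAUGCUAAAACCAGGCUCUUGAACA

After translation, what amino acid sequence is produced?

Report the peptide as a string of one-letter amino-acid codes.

Answer: KVHYLV

Derivation:
start AUG at pos 2
pos 2: AUG -> K; peptide=K
pos 5: CUA -> V; peptide=KV
pos 8: AAA -> H; peptide=KVH
pos 11: CCA -> Y; peptide=KVHY
pos 14: GGC -> L; peptide=KVHYL
pos 17: UCU -> V; peptide=KVHYLV
pos 20: UGA -> STOP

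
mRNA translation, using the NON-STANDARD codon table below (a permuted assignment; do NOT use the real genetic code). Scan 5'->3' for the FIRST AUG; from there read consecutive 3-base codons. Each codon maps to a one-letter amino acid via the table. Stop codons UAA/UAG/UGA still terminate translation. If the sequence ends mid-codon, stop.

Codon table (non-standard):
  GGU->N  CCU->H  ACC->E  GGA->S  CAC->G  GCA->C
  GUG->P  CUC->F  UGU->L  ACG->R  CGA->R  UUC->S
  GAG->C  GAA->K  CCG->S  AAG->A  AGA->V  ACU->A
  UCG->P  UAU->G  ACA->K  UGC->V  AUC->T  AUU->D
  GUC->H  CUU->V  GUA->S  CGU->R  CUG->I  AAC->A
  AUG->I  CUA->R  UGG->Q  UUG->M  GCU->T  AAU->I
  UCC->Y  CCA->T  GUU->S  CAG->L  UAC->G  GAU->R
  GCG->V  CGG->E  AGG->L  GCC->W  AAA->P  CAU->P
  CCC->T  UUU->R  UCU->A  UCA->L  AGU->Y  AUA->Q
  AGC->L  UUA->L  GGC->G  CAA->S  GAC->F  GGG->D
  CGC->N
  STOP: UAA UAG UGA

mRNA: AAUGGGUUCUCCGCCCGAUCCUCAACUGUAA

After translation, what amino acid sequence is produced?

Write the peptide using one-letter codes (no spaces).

Answer: INASTRHSI

Derivation:
start AUG at pos 1
pos 1: AUG -> I; peptide=I
pos 4: GGU -> N; peptide=IN
pos 7: UCU -> A; peptide=INA
pos 10: CCG -> S; peptide=INAS
pos 13: CCC -> T; peptide=INAST
pos 16: GAU -> R; peptide=INASTR
pos 19: CCU -> H; peptide=INASTRH
pos 22: CAA -> S; peptide=INASTRHS
pos 25: CUG -> I; peptide=INASTRHSI
pos 28: UAA -> STOP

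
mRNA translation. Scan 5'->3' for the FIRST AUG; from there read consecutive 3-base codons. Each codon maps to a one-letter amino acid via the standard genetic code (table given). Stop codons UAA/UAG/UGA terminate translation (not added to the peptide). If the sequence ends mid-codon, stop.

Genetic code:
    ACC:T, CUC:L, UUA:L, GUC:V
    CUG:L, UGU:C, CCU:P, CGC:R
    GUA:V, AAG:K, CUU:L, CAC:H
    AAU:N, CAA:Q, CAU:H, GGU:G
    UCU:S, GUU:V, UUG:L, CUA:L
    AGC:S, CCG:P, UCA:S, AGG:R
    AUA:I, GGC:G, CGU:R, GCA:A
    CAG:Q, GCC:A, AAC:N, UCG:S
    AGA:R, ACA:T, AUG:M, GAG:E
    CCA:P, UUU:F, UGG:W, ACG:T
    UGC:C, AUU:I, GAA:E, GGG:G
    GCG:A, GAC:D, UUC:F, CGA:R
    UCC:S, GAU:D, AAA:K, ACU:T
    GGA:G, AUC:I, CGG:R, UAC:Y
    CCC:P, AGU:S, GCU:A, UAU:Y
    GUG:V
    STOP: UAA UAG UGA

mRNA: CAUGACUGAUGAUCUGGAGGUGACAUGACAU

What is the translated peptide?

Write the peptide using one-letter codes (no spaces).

Answer: MTDDLEVT

Derivation:
start AUG at pos 1
pos 1: AUG -> M; peptide=M
pos 4: ACU -> T; peptide=MT
pos 7: GAU -> D; peptide=MTD
pos 10: GAU -> D; peptide=MTDD
pos 13: CUG -> L; peptide=MTDDL
pos 16: GAG -> E; peptide=MTDDLE
pos 19: GUG -> V; peptide=MTDDLEV
pos 22: ACA -> T; peptide=MTDDLEVT
pos 25: UGA -> STOP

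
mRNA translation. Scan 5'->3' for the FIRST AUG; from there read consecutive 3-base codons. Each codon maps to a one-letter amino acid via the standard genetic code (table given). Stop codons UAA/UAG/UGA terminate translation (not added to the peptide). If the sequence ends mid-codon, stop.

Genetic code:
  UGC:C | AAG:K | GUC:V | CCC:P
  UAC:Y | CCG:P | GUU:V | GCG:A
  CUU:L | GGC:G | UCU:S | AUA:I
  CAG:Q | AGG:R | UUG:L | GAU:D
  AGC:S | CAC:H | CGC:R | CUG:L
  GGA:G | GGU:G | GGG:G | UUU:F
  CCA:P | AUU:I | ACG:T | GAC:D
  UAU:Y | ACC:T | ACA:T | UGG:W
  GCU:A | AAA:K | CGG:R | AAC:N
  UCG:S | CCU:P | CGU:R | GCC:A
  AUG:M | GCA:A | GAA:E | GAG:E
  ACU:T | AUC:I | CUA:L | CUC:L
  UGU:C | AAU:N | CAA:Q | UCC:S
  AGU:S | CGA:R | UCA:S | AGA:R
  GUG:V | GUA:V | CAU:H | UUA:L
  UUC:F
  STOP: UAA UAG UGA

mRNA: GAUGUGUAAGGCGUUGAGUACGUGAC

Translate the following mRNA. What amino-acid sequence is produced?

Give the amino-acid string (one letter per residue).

start AUG at pos 1
pos 1: AUG -> M; peptide=M
pos 4: UGU -> C; peptide=MC
pos 7: AAG -> K; peptide=MCK
pos 10: GCG -> A; peptide=MCKA
pos 13: UUG -> L; peptide=MCKAL
pos 16: AGU -> S; peptide=MCKALS
pos 19: ACG -> T; peptide=MCKALST
pos 22: UGA -> STOP

Answer: MCKALST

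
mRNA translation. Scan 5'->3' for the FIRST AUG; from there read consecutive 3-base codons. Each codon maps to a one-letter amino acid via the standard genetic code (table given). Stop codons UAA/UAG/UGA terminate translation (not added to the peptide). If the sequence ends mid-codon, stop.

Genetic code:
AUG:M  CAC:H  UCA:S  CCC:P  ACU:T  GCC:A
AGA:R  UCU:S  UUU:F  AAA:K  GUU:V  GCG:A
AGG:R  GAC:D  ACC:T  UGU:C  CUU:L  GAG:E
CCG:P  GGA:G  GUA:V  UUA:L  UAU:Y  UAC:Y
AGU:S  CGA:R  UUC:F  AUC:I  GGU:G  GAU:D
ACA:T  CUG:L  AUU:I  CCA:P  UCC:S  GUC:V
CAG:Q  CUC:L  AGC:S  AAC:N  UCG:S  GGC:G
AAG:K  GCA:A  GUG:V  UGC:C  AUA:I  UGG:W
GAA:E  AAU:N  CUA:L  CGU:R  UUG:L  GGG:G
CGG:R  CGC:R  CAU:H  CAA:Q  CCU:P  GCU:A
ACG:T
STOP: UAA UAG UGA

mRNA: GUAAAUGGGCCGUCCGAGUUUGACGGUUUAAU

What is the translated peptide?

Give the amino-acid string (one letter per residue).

Answer: MGRPSLTV

Derivation:
start AUG at pos 4
pos 4: AUG -> M; peptide=M
pos 7: GGC -> G; peptide=MG
pos 10: CGU -> R; peptide=MGR
pos 13: CCG -> P; peptide=MGRP
pos 16: AGU -> S; peptide=MGRPS
pos 19: UUG -> L; peptide=MGRPSL
pos 22: ACG -> T; peptide=MGRPSLT
pos 25: GUU -> V; peptide=MGRPSLTV
pos 28: UAA -> STOP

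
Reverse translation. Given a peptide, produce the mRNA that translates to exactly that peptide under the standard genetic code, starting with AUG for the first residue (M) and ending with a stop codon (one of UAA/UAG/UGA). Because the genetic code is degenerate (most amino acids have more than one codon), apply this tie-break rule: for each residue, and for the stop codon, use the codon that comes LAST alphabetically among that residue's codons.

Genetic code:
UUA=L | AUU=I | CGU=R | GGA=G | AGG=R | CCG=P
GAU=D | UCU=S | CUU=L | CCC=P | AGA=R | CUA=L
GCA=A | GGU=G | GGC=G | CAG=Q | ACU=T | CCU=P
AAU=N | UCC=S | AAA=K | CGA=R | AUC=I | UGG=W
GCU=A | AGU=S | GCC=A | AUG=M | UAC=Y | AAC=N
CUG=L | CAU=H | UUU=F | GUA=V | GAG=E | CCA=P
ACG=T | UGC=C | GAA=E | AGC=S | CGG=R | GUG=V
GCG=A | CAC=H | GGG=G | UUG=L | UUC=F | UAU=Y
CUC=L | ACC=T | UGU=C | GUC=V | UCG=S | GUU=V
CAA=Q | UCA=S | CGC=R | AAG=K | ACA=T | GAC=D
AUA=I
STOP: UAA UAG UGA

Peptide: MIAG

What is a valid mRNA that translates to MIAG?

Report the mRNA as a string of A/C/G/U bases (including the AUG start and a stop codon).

Answer: mRNA: AUGAUUGCUGGUUGA

Derivation:
residue 1: M -> AUG (start codon)
residue 2: I codons sorted = AUA,AUC,AUU -> pick last = AUU
residue 3: A codons sorted = GCA,GCC,GCG,GCU -> pick last = GCU
residue 4: G codons sorted = GGA,GGC,GGG,GGU -> pick last = GGU
terminator: stop codons sorted = UAA,UAG,UGA -> pick last = UGA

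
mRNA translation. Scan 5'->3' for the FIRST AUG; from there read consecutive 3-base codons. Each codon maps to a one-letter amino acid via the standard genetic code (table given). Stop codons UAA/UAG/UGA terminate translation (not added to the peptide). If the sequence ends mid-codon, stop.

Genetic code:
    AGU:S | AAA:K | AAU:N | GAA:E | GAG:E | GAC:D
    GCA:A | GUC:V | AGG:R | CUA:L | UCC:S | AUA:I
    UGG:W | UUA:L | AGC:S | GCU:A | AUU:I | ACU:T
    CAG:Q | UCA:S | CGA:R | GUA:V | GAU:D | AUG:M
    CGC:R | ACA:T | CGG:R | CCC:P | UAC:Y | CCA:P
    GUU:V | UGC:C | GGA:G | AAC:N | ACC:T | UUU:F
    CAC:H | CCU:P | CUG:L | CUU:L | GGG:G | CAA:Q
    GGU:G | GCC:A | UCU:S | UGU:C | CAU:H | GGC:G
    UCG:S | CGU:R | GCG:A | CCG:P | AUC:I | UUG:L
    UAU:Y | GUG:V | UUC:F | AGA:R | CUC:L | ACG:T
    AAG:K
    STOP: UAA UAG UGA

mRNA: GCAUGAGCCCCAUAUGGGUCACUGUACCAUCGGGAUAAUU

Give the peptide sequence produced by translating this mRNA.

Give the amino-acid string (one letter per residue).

Answer: MSPIWVTVPSG

Derivation:
start AUG at pos 2
pos 2: AUG -> M; peptide=M
pos 5: AGC -> S; peptide=MS
pos 8: CCC -> P; peptide=MSP
pos 11: AUA -> I; peptide=MSPI
pos 14: UGG -> W; peptide=MSPIW
pos 17: GUC -> V; peptide=MSPIWV
pos 20: ACU -> T; peptide=MSPIWVT
pos 23: GUA -> V; peptide=MSPIWVTV
pos 26: CCA -> P; peptide=MSPIWVTVP
pos 29: UCG -> S; peptide=MSPIWVTVPS
pos 32: GGA -> G; peptide=MSPIWVTVPSG
pos 35: UAA -> STOP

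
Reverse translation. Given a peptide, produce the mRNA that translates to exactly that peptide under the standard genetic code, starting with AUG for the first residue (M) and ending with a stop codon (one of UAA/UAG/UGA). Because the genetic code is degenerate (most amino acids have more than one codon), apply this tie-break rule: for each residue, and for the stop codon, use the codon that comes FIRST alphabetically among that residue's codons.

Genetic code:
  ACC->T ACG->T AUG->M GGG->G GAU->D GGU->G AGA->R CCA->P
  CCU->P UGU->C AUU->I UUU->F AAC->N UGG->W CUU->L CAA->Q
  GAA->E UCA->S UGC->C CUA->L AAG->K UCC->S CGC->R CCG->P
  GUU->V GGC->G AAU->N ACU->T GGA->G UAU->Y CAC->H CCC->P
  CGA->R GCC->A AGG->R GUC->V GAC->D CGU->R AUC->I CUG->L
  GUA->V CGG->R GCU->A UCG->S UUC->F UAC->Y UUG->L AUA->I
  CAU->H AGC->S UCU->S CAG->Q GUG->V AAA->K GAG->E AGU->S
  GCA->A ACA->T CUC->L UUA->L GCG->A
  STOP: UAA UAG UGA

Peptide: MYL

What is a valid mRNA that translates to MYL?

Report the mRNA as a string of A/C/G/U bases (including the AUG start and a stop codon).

Answer: mRNA: AUGUACCUAUAA

Derivation:
residue 1: M -> AUG (start codon)
residue 2: Y codons sorted = UAC,UAU -> pick first = UAC
residue 3: L codons sorted = CUA,CUC,CUG,CUU,UUA,UUG -> pick first = CUA
terminator: stop codons sorted = UAA,UAG,UGA -> pick first = UAA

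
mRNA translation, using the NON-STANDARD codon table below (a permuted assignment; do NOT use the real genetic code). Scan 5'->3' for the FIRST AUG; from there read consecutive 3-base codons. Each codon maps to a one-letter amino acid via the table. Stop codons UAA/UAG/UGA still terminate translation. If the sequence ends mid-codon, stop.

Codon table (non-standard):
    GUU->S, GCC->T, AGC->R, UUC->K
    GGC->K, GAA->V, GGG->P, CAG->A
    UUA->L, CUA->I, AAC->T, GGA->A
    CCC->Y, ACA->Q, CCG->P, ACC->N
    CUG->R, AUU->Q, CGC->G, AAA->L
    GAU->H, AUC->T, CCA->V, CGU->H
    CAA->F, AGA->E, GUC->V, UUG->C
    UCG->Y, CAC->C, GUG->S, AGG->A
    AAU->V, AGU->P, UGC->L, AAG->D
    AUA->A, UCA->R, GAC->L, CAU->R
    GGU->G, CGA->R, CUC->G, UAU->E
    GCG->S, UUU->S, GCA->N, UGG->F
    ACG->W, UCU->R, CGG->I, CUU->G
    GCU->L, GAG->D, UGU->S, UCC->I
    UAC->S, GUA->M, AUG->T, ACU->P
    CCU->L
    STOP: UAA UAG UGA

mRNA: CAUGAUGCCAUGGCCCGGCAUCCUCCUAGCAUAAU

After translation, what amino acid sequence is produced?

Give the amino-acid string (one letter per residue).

Answer: TTVFYKTGIN

Derivation:
start AUG at pos 1
pos 1: AUG -> T; peptide=T
pos 4: AUG -> T; peptide=TT
pos 7: CCA -> V; peptide=TTV
pos 10: UGG -> F; peptide=TTVF
pos 13: CCC -> Y; peptide=TTVFY
pos 16: GGC -> K; peptide=TTVFYK
pos 19: AUC -> T; peptide=TTVFYKT
pos 22: CUC -> G; peptide=TTVFYKTG
pos 25: CUA -> I; peptide=TTVFYKTGI
pos 28: GCA -> N; peptide=TTVFYKTGIN
pos 31: UAA -> STOP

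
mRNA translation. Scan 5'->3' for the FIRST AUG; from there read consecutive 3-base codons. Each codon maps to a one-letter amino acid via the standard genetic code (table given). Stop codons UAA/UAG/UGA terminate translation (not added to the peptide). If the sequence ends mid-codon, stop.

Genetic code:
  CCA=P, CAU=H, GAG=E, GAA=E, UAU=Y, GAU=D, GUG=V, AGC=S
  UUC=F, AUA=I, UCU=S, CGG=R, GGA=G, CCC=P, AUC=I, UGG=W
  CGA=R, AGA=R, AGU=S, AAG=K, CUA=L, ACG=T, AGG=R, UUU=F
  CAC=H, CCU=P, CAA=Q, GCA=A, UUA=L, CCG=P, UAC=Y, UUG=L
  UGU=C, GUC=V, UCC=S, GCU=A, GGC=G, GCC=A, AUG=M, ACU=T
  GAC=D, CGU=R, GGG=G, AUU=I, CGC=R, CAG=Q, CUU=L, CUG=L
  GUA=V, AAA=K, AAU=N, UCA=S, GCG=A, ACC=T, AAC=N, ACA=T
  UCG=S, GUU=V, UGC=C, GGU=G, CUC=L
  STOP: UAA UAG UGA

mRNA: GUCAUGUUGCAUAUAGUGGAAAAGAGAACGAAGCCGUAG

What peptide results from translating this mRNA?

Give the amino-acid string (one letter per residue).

start AUG at pos 3
pos 3: AUG -> M; peptide=M
pos 6: UUG -> L; peptide=ML
pos 9: CAU -> H; peptide=MLH
pos 12: AUA -> I; peptide=MLHI
pos 15: GUG -> V; peptide=MLHIV
pos 18: GAA -> E; peptide=MLHIVE
pos 21: AAG -> K; peptide=MLHIVEK
pos 24: AGA -> R; peptide=MLHIVEKR
pos 27: ACG -> T; peptide=MLHIVEKRT
pos 30: AAG -> K; peptide=MLHIVEKRTK
pos 33: CCG -> P; peptide=MLHIVEKRTKP
pos 36: UAG -> STOP

Answer: MLHIVEKRTKP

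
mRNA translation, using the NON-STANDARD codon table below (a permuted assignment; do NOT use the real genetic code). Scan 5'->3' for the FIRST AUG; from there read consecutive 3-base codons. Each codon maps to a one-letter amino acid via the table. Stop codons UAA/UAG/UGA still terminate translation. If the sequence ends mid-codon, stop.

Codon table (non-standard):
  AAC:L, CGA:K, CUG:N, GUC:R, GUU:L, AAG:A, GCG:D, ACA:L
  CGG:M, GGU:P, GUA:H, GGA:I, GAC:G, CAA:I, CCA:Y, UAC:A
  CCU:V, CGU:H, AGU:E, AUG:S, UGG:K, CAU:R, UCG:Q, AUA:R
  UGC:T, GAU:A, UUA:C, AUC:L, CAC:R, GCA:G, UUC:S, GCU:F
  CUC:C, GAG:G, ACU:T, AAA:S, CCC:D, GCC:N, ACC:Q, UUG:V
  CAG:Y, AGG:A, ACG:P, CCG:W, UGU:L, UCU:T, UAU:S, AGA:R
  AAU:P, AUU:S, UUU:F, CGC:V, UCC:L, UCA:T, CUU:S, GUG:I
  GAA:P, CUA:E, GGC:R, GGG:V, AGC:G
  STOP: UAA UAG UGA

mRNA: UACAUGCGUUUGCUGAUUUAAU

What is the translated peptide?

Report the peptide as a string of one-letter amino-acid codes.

start AUG at pos 3
pos 3: AUG -> S; peptide=S
pos 6: CGU -> H; peptide=SH
pos 9: UUG -> V; peptide=SHV
pos 12: CUG -> N; peptide=SHVN
pos 15: AUU -> S; peptide=SHVNS
pos 18: UAA -> STOP

Answer: SHVNS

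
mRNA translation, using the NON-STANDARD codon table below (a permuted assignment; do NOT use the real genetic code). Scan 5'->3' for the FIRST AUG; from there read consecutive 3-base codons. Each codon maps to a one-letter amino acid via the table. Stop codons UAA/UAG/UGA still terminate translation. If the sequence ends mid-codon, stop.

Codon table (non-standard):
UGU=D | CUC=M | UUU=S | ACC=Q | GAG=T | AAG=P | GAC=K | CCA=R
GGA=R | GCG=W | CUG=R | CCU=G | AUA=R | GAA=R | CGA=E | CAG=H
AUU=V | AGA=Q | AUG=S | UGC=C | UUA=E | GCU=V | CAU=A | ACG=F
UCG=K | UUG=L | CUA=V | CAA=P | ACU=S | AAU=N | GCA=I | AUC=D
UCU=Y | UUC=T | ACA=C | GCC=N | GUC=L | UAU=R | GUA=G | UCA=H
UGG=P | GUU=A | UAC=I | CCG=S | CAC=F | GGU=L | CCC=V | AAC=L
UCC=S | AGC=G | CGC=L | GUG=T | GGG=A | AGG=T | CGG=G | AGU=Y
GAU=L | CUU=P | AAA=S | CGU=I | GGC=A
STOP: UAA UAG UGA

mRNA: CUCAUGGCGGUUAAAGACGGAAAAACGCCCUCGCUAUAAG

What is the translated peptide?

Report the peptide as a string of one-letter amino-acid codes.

Answer: SWASKRSFVKV

Derivation:
start AUG at pos 3
pos 3: AUG -> S; peptide=S
pos 6: GCG -> W; peptide=SW
pos 9: GUU -> A; peptide=SWA
pos 12: AAA -> S; peptide=SWAS
pos 15: GAC -> K; peptide=SWASK
pos 18: GGA -> R; peptide=SWASKR
pos 21: AAA -> S; peptide=SWASKRS
pos 24: ACG -> F; peptide=SWASKRSF
pos 27: CCC -> V; peptide=SWASKRSFV
pos 30: UCG -> K; peptide=SWASKRSFVK
pos 33: CUA -> V; peptide=SWASKRSFVKV
pos 36: UAA -> STOP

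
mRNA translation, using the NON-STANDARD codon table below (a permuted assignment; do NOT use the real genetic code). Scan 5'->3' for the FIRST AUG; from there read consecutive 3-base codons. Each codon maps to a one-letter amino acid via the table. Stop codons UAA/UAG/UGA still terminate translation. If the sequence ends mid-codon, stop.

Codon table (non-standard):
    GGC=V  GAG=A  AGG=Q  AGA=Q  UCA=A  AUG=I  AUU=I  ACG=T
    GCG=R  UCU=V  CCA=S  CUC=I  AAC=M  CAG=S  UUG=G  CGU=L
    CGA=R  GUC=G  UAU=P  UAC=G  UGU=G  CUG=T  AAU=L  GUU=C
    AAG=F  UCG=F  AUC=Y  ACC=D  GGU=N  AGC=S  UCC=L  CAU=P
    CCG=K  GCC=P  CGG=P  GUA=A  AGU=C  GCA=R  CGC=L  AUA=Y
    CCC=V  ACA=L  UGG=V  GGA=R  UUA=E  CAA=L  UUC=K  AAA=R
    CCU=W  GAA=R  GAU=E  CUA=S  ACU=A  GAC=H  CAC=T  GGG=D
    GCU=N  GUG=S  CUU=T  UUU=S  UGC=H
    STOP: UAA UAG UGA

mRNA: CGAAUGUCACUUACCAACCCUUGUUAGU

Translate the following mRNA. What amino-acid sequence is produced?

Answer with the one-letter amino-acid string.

start AUG at pos 3
pos 3: AUG -> I; peptide=I
pos 6: UCA -> A; peptide=IA
pos 9: CUU -> T; peptide=IAT
pos 12: ACC -> D; peptide=IATD
pos 15: AAC -> M; peptide=IATDM
pos 18: CCU -> W; peptide=IATDMW
pos 21: UGU -> G; peptide=IATDMWG
pos 24: UAG -> STOP

Answer: IATDMWG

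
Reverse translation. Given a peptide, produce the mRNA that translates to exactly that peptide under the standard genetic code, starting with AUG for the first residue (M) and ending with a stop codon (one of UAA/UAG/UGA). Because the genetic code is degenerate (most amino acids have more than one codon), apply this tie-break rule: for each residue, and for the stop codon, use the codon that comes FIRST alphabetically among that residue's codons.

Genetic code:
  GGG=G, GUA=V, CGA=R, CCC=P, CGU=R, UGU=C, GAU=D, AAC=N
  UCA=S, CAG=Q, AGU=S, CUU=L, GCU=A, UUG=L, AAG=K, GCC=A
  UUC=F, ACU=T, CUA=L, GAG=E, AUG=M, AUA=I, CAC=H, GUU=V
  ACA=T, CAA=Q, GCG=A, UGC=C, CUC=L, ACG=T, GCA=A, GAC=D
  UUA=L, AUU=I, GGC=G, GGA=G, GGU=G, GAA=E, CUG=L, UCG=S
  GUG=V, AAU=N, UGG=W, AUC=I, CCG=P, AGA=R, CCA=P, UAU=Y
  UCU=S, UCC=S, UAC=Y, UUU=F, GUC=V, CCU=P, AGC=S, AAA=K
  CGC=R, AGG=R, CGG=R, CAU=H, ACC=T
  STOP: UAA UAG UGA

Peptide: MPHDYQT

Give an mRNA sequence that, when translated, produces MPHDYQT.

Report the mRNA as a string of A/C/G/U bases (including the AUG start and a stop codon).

Answer: mRNA: AUGCCACACGACUACCAAACAUAA

Derivation:
residue 1: M -> AUG (start codon)
residue 2: P codons sorted = CCA,CCC,CCG,CCU -> pick first = CCA
residue 3: H codons sorted = CAC,CAU -> pick first = CAC
residue 4: D codons sorted = GAC,GAU -> pick first = GAC
residue 5: Y codons sorted = UAC,UAU -> pick first = UAC
residue 6: Q codons sorted = CAA,CAG -> pick first = CAA
residue 7: T codons sorted = ACA,ACC,ACG,ACU -> pick first = ACA
terminator: stop codons sorted = UAA,UAG,UGA -> pick first = UAA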